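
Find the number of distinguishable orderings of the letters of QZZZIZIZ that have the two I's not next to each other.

126

There are 8!/(5!·2!) = 168 arrangements of QZZZIZIZ in total.
If the two I's are adjacent, glue them into one block, leaving 7 items to arrange: (7)!/(5!) = 42 ways.
Subtracting, 168 − 42 = 126 arrangements keep the I's apart.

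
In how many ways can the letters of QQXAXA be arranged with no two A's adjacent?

60

Total arrangements of QQXAXA: 6!/(2!·2!·2!) = 90.
If the two A's are adjacent, glue them into one block, leaving 5 items to arrange: (5)!/(2!·2!) = 30 ways.
Hence 90 − 30 = 60.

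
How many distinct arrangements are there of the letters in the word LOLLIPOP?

1680

Letter multiplicities in LOLLIPOP: I×1, L×3, O×2, P×2.
So there are 8! / (3!·2!·2!) = 1680 distinguishable arrangements.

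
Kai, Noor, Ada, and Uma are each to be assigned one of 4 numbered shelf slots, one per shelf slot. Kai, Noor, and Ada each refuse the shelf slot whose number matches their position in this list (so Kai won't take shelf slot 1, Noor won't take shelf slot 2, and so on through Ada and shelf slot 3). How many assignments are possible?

11

Let Aᵢ (for i ∈ {1, 2, 3}) be the placements that put person i in their forbidden shelf slot. Any j of these fix j positions, leaving (4−j)! ways to fill the rest, and there are C(3,j) ways to pick which j.
By inclusion–exclusion, the number of valid placements is Σ_{j=0}^{3} (−1)^j C(3,j)·(4−j)!.
Computing: 24 − 18 + 6 − 1 = 11.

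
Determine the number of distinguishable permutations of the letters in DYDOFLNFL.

DYDOFLNFL has 9 letters with D appearing twice, F appearing twice, and L appearing twice.
Dividing 9! = 362880 by 2!·2!·2! = 8 for the repeated letters gives 45360.

45360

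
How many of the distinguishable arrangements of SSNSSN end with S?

Fix S in the last position and arrange the remaining 5 letters.
Those 5 letters have N appearing twice and S appearing 3 times, giving (5)!/(3!·2!) = 10.

10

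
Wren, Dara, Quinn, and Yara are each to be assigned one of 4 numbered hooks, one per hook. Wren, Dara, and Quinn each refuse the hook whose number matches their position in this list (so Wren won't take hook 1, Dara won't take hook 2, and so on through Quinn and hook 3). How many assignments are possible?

11

Let Aᵢ (for i ∈ {1, 2, 3}) be the placements that put person i in their forbidden hook. Any j of these fix j positions, leaving (4−j)! ways to fill the rest, and there are C(3,j) ways to pick which j.
By inclusion–exclusion, the number of valid placements is Σ_{j=0}^{3} (−1)^j C(3,j)·(4−j)!.
Computing: 24 − 18 + 6 − 1 = 11.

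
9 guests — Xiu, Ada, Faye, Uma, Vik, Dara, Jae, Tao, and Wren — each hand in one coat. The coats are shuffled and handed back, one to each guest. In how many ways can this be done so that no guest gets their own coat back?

133496

This is the derangement count D_9: permutations of 9 items with no fixed point.
By inclusion–exclusion this is Σ_{j=0}^{9} (−1)^j C(9,j)·(9−j)!.
Computing: 362880 − 362880 + 181440 − 60480 + 15120 − 3024 + 504 − 72 + 9 − 1 = 133496.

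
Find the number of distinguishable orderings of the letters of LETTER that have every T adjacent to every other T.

Treat the 2 copies of T as a single block. The multiset to arrange is then {TT, E, E, L, R}, 5 items in all.
That gives (5)!/(2!) = 60 arrangements.

60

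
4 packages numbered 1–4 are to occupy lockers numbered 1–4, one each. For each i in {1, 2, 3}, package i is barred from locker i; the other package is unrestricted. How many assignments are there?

11

Let Aᵢ (for i ∈ {1, 2, 3}) be the placements that put package i in its forbidden locker. Any j of these fix j positions, leaving (4−j)! ways to fill the rest, and there are C(3,j) ways to pick which j.
By inclusion–exclusion, the number of valid placements is Σ_{j=0}^{3} (−1)^j C(3,j)·(4−j)!.
Computing: 24 − 18 + 6 − 1 = 11.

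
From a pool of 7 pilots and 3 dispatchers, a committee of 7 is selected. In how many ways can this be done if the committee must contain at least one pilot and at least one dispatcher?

Total 7-person selections from all 10: C(10,7) = 120.
Subtract selections that omit an entire group: no pilots → C(3,7) = 0; no dispatchers → C(7,7) = 1.
Both groups omitted at once is impossible, so 120 − 1 = 119.

119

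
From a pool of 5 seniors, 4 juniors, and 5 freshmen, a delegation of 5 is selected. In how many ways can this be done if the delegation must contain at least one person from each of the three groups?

1500

Unrestricted: C(14,5) = 2002 ways to pick any 5 of the 14.
Selections missing a whole group: no seniors → C(9,5) = 126; no juniors → C(10,5) = 252; no freshmen → C(9,5) = 126.
Add back selections omitting two groups (i.e. drawn from a single group): C(5,5) + C(4,5) + C(5,5) = 2.
By inclusion–exclusion: 2002 − 504 + 2 = 1500.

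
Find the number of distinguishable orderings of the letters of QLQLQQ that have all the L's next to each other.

5

Treat the 2 copies of L as a single block. The multiset to arrange is then {LL, Q, Q, Q, Q}, 5 items in all.
That gives (5)!/(4!) = 5 arrangements.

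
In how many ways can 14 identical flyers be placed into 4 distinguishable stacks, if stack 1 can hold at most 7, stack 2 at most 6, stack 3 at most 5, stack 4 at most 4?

By stars and bars, unrestricted non-negative solutions to x_1+…+x_4 = 14 number C(14+3,3) = 680.
Subtract solutions that violate a single cap (substitute x_i' = x_i − (cap_i+1)): x_1 ≥ 8 gives C(9,3) = 84; x_2 ≥ 7 gives C(10,3) = 120; x_3 ≥ 6 gives C(11,3) = 165; x_4 ≥ 5 gives C(12,3) = 220. Together 589.
Add back pairs where two caps are both exceeded: 0 + 1 + 4 + 4 + 10 + 20 = 39.
By inclusion–exclusion the count is 680 − 589 + 39 = 130.

130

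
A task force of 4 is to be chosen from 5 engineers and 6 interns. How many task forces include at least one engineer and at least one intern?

310

Total 4-person selections from all 11: C(11,4) = 330.
Subtract selections that omit an entire group: no engineers → C(6,4) = 15; no interns → C(5,4) = 5.
Both groups omitted at once is impossible, so 330 − 20 = 310.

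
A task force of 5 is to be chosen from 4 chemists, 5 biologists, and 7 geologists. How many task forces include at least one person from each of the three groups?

Unrestricted: C(16,5) = 4368 ways to pick any 5 of the 16.
Subtract selections that omit an entire group: no chemists → C(12,5) = 792; no biologists → C(11,5) = 462; no geologists → C(9,5) = 126.
Add back selections omitting two groups (i.e. drawn from a single group): C(4,5) + C(5,5) + C(7,5) = 22.
By inclusion–exclusion: 4368 − 1380 + 22 = 3010.

3010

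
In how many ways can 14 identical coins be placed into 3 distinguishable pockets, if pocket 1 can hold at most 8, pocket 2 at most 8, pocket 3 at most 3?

Ignoring the caps, the number of non-negative solutions to x_1+…+x_3 = 14 is C(16,2) = 120.
Subtract solutions that violate a single cap (substitute x_i' = x_i − (cap_i+1)): x_1 ≥ 9 gives C(7,2) = 21; x_2 ≥ 9 gives C(7,2) = 21; x_3 ≥ 4 gives C(12,2) = 66. Together 108.
Add back pairs where two caps are both exceeded: 0 + 3 + 3 = 6.
By inclusion–exclusion the count is 120 − 108 + 6 = 18.

18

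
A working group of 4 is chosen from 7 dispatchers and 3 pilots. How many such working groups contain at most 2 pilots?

203

Split by how many pilots are chosen (0 through 2).
Sum: C(3,0)·C(7,4) + C(3,1)·C(7,3) + C(3,2)·C(7,2) = 35 + 105 + 63 = 203.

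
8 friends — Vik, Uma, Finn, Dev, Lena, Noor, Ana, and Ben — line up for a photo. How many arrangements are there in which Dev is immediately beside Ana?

Treat {Dev, Ana} as a single unit. There are 7 units to order, and the pair itself can be ordered 2 ways.
That gives 2 × 7! = 2 × 5040 = 10080.

10080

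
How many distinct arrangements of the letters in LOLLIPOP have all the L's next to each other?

Treat the 3 copies of L as a single block. The multiset to arrange is then {LLL, I, O, O, P, P}, 6 items in all.
That gives (6)!/(2!·2!) = 180 arrangements.

180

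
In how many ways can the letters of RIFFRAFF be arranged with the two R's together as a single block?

210

Treat the 2 copies of R as a single block. The multiset to arrange is then {RR, A, F, F, F, F, I}, 7 items in all.
That gives (7)!/(4!) = 210 arrangements.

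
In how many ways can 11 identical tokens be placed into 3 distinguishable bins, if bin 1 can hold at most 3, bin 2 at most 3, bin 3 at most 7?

Ignoring the caps, the number of non-negative solutions to x_1+…+x_3 = 11 is C(13,2) = 78.
Subtract solutions that violate a single cap (substitute x_i' = x_i − (cap_i+1)): x_1 ≥ 4 gives C(9,2) = 36; x_2 ≥ 4 gives C(9,2) = 36; x_3 ≥ 8 gives C(5,2) = 10. Together 82.
Add back pairs where two caps are both exceeded: 10 + 0 + 0 = 10.
By inclusion–exclusion the count is 78 − 82 + 10 = 6.

6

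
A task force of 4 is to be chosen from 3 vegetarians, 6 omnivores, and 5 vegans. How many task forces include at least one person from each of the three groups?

495

Total 4-person selections from all 14: C(14,4) = 1001.
Subtract selections that omit an entire group: no vegetarians → C(11,4) = 330; no omnivores → C(8,4) = 70; no vegans → C(9,4) = 126.
Add back selections omitting two groups (i.e. drawn from a single group): C(3,4) + C(6,4) + C(5,4) = 20.
By inclusion–exclusion: 1001 − 526 + 20 = 495.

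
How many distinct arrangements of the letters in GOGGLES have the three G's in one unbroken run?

Treat the 3 copies of G as a single block. The multiset to arrange is then {GGG, E, L, O, S}, 5 items in all.
All 5 items are distinct, so there are (5)! = 120 arrangements.

120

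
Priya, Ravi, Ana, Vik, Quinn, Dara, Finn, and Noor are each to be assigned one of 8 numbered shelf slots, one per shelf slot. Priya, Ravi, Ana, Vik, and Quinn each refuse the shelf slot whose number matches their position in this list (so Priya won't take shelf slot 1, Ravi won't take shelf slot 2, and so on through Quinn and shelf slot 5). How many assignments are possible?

Let Aᵢ (for 1 ≤ i ≤ 5) be the placements that put person i in their forbidden shelf slot. Any j of these fix j positions, leaving (8−j)! ways to fill the rest, and there are C(5,j) ways to pick which j.
By inclusion–exclusion, the number of valid placements is Σ_{j=0}^{5} (−1)^j C(5,j)·(8−j)!.
Computing: 40320 − 25200 + 7200 − 1200 + 120 − 6 = 21234.

21234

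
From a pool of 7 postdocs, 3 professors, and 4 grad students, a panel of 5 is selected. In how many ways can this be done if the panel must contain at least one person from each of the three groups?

Total 5-person selections from all 14: C(14,5) = 2002.
Selections missing a whole group: no postdocs → C(7,5) = 21; no professors → C(11,5) = 462; no grad students → C(10,5) = 252.
Add back selections omitting two groups (i.e. drawn from a single group): C(7,5) + C(3,5) + C(4,5) = 21.
By inclusion–exclusion: 2002 − 735 + 21 = 1288.

1288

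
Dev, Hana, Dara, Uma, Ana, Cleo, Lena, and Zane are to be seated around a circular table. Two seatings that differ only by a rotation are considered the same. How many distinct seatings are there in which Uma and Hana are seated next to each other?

1440

Glue Uma and Hana into a block (2 internal orders). Seating 7 units around a circle gives (6)! arrangements.
So 2 × (6)! = 2 × 720 = 1440.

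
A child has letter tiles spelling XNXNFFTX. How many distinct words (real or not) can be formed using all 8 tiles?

XNXNFFTX has 8 letters with F appearing twice, N appearing twice, and X appearing 3 times.
The number of distinct arrangements is 8!/(3!·2!·2!) = 40320/24 = 1680.

1680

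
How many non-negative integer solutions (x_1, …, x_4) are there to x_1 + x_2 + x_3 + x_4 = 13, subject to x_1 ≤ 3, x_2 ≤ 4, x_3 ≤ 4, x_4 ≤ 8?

Without the upper bounds there are C(16,3) = 560 ways to split 13 among 4 variables.
Subtract solutions that violate a single cap (substitute x_i' = x_i − (cap_i+1)): x_1 ≥ 4 gives C(12,3) = 220; x_2 ≥ 5 gives C(11,3) = 165; x_3 ≥ 5 gives C(11,3) = 165; x_4 ≥ 9 gives C(7,3) = 35. Together 585.
Add back pairs where two caps are both exceeded: 35 + 35 + 1 + 20 + 0 + 0 = 91.
By inclusion–exclusion the count is 560 − 585 + 91 = 66.

66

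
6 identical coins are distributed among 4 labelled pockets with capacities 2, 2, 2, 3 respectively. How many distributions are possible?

17

By stars and bars, unrestricted non-negative solutions to x_1+…+x_4 = 6 number C(6+3,3) = 84.
Subtract solutions that violate a single cap (substitute x_i' = x_i − (cap_i+1)): x_1 ≥ 3 gives C(6,3) = 20; x_2 ≥ 3 gives C(6,3) = 20; x_3 ≥ 3 gives C(6,3) = 20; x_4 ≥ 4 gives C(5,3) = 10. Together 70.
Add back pairs where two caps are both exceeded: 1 + 1 + 0 + 1 + 0 + 0 = 3.
By inclusion–exclusion the count is 84 − 70 + 3 = 17.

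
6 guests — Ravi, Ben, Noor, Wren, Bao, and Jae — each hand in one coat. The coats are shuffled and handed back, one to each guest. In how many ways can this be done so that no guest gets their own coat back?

265

This is the derangement count D_6: permutations of 6 items with no fixed point.
By inclusion–exclusion this is Σ_{j=0}^{6} (−1)^j C(6,j)·(6−j)!.
Computing: 720 − 720 + 360 − 120 + 30 − 6 + 1 = 265.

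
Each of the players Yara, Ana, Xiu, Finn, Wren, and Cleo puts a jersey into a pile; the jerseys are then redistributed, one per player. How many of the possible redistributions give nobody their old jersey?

This is the derangement count D_6: permutations of 6 items with no fixed point.
By inclusion–exclusion this is Σ_{j=0}^{6} (−1)^j C(6,j)·(6−j)!.
Computing: 720 − 720 + 360 − 120 + 30 − 6 + 1 = 265.

265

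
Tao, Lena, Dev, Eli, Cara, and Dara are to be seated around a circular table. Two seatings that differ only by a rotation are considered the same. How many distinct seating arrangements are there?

120

Fix one person's seat to break rotational symmetry; the remaining 5 people can be arranged in (5)! = 120 ways.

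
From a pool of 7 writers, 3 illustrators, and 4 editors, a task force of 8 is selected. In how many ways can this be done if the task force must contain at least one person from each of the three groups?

With no constraint there are C(14,8) = 3003 possible selections.
Subtract selections that omit an entire group: no writers → C(7,8) = 0; no illustrators → C(11,8) = 165; no editors → C(10,8) = 45.
Add back selections omitting two groups (i.e. drawn from a single group): C(7,8) + C(3,8) + C(4,8) = 0.
By inclusion–exclusion: 3003 − 210 + 0 = 2793.

2793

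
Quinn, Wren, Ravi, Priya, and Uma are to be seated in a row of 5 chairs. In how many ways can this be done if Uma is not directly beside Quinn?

Of the 5! = 120 arrangements, those with Uma and Quinn adjacent number 2 × 4! = 48 (treat the pair as a block with 2 internal orders).
Complementary counting: 120 − 48 = 72.

72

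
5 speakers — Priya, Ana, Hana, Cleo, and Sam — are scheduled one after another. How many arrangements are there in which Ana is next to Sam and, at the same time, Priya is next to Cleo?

24

Treat {Ana,Sam} as one block (2 orders) and {Priya,Cleo} as another (2 orders).
That leaves 3 units to arrange: 2 × 2 × 3! = 4 × 6 = 24.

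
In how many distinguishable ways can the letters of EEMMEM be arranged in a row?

The 6 letters of EEMMEM have repeats: E appearing 3 times and M appearing 3 times.
Dividing 6! = 720 by 3!·3! = 36 for the repeated letters gives 20.

20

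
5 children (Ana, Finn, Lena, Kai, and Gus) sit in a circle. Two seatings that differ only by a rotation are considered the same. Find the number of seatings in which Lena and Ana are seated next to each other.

12

Treat {Lena, Ana} as one unit (2 internal orders) and seat the resulting 4 units around the table: (3)! circular arrangements.
So 2 × (3)! = 2 × 6 = 12.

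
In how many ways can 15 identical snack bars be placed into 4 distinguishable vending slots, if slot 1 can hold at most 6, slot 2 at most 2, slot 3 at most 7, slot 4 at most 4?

31

Without the upper bounds there are C(18,3) = 816 ways to split 15 among 4 vending slots.
Subtract solutions that violate a single cap (substitute x_i' = x_i − (cap_i+1)): x_1 ≥ 7 gives C(11,3) = 165; x_2 ≥ 3 gives C(15,3) = 455; x_3 ≥ 8 gives C(10,3) = 120; x_4 ≥ 5 gives C(13,3) = 286. Together 1026.
Add back pairs where two caps are both exceeded: 56 + 1 + 20 + 35 + 120 + 10 = 242.
Subtract triples: 0 + 1 + 0 + 0 = 1.
By inclusion–exclusion the count is 816 − 1026 + 242 − 1 = 31.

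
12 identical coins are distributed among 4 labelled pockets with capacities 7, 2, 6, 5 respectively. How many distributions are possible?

94

Without the upper bounds there are C(15,3) = 455 ways to split 12 among 4 pockets.
Subtract solutions that violate a single cap (substitute x_i' = x_i − (cap_i+1)): x_1 ≥ 8 gives C(7,3) = 35; x_2 ≥ 3 gives C(12,3) = 220; x_3 ≥ 7 gives C(8,3) = 56; x_4 ≥ 6 gives C(9,3) = 84. Together 395.
Add back pairs where two caps are both exceeded: 4 + 0 + 0 + 10 + 20 + 0 = 34.
By inclusion–exclusion the count is 455 − 395 + 34 = 94.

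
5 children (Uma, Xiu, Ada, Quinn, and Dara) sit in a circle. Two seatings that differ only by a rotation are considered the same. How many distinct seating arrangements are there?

Fix one person's seat to break rotational symmetry; the remaining 4 people can be arranged in (4)! = 24 ways.

24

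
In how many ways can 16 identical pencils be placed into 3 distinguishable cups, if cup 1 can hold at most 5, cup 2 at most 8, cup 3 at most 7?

15

By stars and bars, unrestricted non-negative solutions to x_1+…+x_3 = 16 number C(16+2,2) = 153.
Subtract solutions that violate a single cap (substitute x_i' = x_i − (cap_i+1)): x_1 ≥ 6 gives C(12,2) = 66; x_2 ≥ 9 gives C(9,2) = 36; x_3 ≥ 8 gives C(10,2) = 45. Together 147.
Add back pairs where two caps are both exceeded: 3 + 6 + 0 = 9.
By inclusion–exclusion the count is 153 − 147 + 9 = 15.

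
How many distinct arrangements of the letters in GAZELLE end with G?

With the last slot taken by G, it remains to arrange the other 6 letters (AZELLE).
Those 6 letters have E appearing twice and L appearing twice, giving (6)!/(2!·2!) = 180.

180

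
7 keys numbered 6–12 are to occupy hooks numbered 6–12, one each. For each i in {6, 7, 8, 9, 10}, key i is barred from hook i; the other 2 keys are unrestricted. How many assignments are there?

Let Aᵢ (for 6 ≤ i ≤ 10) be the placements that put key i in its forbidden hook. Any j of these fix j positions, leaving (7−j)! ways to fill the rest, and there are C(5,j) ways to pick which j.
By inclusion–exclusion, the number of valid placements is Σ_{j=0}^{5} (−1)^j C(5,j)·(7−j)!.
Computing: 5040 − 3600 + 1200 − 240 + 30 − 2 = 2428.

2428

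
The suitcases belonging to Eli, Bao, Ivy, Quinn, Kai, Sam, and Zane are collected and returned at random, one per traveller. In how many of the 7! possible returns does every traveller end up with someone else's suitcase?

1854

Count assignments avoiding every fixed point. For any j of the 7 travellers fixed to their own suitcase, the other 7−j can be arranged in (7−j)! ways.
By inclusion–exclusion this is Σ_{j=0}^{7} (−1)^j C(7,j)·(7−j)!.
Computing: 5040 − 5040 + 2520 − 840 + 210 − 42 + 7 − 1 = 1854.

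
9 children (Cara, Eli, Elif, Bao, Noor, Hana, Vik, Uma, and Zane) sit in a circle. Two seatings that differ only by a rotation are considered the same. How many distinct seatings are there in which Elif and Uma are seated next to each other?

10080

Glue Elif and Uma into a block (2 internal orders). Seating 8 units around a circle gives (7)! arrangements.
So 2 × (7)! = 2 × 5040 = 10080.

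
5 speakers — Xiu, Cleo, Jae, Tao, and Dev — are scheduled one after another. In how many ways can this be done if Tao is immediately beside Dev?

48

Place the 3 others and the Tao-Dev pair as 4 objects in a line; the pair has 2 internal arrangements.
So the count is 2·(4)! = 48.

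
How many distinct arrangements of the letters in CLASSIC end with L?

180

With the last slot taken by L, it remains to arrange the other 6 letters (CASSIC).
Those 6 letters have C appearing twice and S appearing twice, giving (6)!/(2!·2!) = 180.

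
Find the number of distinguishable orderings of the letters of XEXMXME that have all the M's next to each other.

Treat the 2 copies of M as a single block. The multiset to arrange is then {MM, E, E, X, X, X}, 6 items in all.
That gives (6)!/(3!·2!) = 60 arrangements.

60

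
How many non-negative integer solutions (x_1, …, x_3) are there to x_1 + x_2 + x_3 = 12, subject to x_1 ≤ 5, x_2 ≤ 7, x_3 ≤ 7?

Without the upper bounds there are C(14,2) = 91 ways to split 12 among 3 variables.
Subtract solutions that violate a single cap (substitute x_i' = x_i − (cap_i+1)): x_1 ≥ 6 gives C(8,2) = 28; x_2 ≥ 8 gives C(6,2) = 15; x_3 ≥ 8 gives C(6,2) = 15. Together 58.
No two caps can be exceeded simultaneously, so the pair terms are all 0.
By inclusion–exclusion the count is 91 − 58 + 0 = 33.

33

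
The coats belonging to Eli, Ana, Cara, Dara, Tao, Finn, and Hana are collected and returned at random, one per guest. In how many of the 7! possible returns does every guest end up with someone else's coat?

This is the derangement count D_7: permutations of 7 items with no fixed point.
By inclusion–exclusion this is Σ_{j=0}^{7} (−1)^j C(7,j)·(7−j)!.
Computing: 5040 − 5040 + 2520 − 840 + 210 − 42 + 7 − 1 = 1854.

1854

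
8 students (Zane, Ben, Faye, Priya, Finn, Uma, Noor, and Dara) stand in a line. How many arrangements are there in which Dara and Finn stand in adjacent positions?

10080

Place the 6 others and the Dara-Finn pair as 7 objects in a line; the pair has 2 internal arrangements.
So the count is 2·(7)! = 10080.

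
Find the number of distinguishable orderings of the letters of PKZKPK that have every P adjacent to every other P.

Treat the 2 copies of P as a single block. The multiset to arrange is then {PP, K, K, K, Z}, 5 items in all.
That gives (5)!/(3!) = 20 arrangements.

20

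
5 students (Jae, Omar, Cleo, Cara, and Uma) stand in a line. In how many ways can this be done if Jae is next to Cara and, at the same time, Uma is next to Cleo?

24

Treat {Jae,Cara} as one block (2 orders) and {Uma,Cleo} as another (2 orders).
That leaves 3 units to arrange: 2 × 2 × 3! = 4 × 6 = 24.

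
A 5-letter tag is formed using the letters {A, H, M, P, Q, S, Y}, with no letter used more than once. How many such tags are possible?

With no repetition, fill the 5 letters in order: 7 choices, then 6, down to 3.
7 × 6 × 5 × 4 × 3 = 2520.

2520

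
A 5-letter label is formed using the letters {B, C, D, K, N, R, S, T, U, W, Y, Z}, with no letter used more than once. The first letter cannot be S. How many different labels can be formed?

87120

The first letter has 12−1 = 11 choices (anything except S).
The remaining 4 letters are filled from the other 11 symbols without repetition: 11 × 10 × 9 × 8 = 7920.
Total: 11 × 7920 = 87120.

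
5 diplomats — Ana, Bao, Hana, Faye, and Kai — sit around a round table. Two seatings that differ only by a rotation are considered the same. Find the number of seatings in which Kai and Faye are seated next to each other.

12

Glue Kai and Faye into a block (2 internal orders). Seating 4 units around a circle gives (3)! arrangements.
So 2 × (3)! = 2 × 6 = 12.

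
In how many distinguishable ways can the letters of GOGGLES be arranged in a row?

Letter multiplicities in GOGGLES: E×1, G×3, L×1, O×1, S×1.
So there are 7! / (3!) = 840 distinguishable arrangements.

840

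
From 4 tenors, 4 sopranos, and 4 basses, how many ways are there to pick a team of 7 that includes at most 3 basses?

Split by how many basses are chosen (0 through 3).
Sum: C(4,0)·C(8,7) + C(4,1)·C(8,6) + C(4,2)·C(8,5) + C(4,3)·C(8,4) = 8 + 112 + 336 + 280 = 736.

736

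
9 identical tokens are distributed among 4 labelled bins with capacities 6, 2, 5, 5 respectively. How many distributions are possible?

Ignoring the caps, the number of non-negative solutions to x_1+…+x_4 = 9 is C(12,3) = 220.
Subtract solutions that violate a single cap (substitute x_i' = x_i − (cap_i+1)): x_1 ≥ 7 gives C(5,3) = 10; x_2 ≥ 3 gives C(9,3) = 84; x_3 ≥ 6 gives C(6,3) = 20; x_4 ≥ 6 gives C(6,3) = 20. Together 134.
Add back pairs where two caps are both exceeded: 0 + 0 + 0 + 1 + 1 + 0 = 2.
By inclusion–exclusion the count is 220 − 134 + 2 = 88.

88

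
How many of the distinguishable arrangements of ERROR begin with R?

Fix R in the first position and arrange the remaining 4 letters.
Those 4 letters have R appearing twice, giving (4)!/(2!) = 12.

12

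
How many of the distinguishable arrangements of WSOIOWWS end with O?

420

Fix O in the last position and arrange the remaining 7 letters.
Those 7 letters have S appearing twice and W appearing 3 times, giving (7)!/(3!·2!) = 420.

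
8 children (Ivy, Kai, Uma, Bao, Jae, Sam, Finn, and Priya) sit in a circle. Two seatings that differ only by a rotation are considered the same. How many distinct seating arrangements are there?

5040

Seat Ivy anywhere (absorbing the rotational symmetry), then permute the other 7: (7)! = 5040.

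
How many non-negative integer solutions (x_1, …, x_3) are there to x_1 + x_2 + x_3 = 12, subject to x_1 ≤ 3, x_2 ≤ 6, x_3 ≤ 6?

10

Without the upper bounds there are C(14,2) = 91 ways to split 12 among 3 variables.
Subtract solutions that violate a single cap (substitute x_i' = x_i − (cap_i+1)): x_1 ≥ 4 gives C(10,2) = 45; x_2 ≥ 7 gives C(7,2) = 21; x_3 ≥ 7 gives C(7,2) = 21. Together 87.
Add back pairs where two caps are both exceeded: 3 + 3 + 0 = 6.
By inclusion–exclusion the count is 91 − 87 + 6 = 10.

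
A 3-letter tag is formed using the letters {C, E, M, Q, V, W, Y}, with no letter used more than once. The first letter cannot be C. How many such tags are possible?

180

The first letter has 7−1 = 6 choices (anything except C).
The remaining 2 letters are filled from the other 6 symbols without repetition: 6 × 5 = 30.
Total: 6 × 30 = 180.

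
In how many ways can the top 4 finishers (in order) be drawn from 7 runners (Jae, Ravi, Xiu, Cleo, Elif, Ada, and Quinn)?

840

There are 7 choices for 1st place, 6 for 2nd, and so on down to 4 for position 4.
That gives 7 × 6 × 5 × 4 = 840.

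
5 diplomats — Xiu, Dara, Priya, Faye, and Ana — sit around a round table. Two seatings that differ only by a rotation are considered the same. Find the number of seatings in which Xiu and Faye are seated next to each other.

12

Treat {Xiu, Faye} as one unit (2 internal orders) and seat the resulting 4 units around the table: (3)! circular arrangements.
So 2 × (3)! = 2 × 6 = 12.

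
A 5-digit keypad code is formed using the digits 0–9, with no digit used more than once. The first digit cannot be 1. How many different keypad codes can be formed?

27216

The first digit has 10−1 = 9 choices (anything except 1).
The remaining 4 digits are filled from the other 9 symbols without repetition: 9 × 8 × 7 × 6 = 3024.
Total: 9 × 3024 = 27216.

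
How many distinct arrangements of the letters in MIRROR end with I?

With the last slot taken by I, it remains to arrange the other 5 letters (MRROR).
Those 5 letters have R appearing 3 times, giving (5)!/(3!) = 20.

20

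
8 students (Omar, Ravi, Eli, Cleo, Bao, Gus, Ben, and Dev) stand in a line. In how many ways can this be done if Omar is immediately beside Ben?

10080

Glue Omar and Ben into one block (2 internal orders), leaving 7 units to arrange in a row.
So the count is 2·(7)! = 10080.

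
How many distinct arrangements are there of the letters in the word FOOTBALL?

Letter multiplicities in FOOTBALL: A×1, B×1, F×1, L×2, O×2, T×1.
The number of distinct arrangements is 8!/(2!·2!) = 40320/4 = 10080.

10080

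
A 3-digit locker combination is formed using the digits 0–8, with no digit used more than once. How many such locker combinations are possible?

504

With no repetition, fill the 3 digits in order: 9 choices, then 8, down to 7.
That product is 9 × 8 × 7 = 504.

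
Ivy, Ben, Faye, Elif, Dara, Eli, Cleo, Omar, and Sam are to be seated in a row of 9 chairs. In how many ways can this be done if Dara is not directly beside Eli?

282240

Of the 9! = 362880 arrangements, those with Dara and Eli adjacent number 2 × 8! = 80640 (treat the pair as a block with 2 internal orders).
So 362880 − 80640 = 282240 arrangements keep them apart.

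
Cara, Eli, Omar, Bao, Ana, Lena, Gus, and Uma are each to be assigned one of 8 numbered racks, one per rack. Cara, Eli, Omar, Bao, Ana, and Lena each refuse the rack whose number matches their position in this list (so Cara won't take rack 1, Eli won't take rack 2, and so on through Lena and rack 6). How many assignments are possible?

Let Aᵢ (for 1 ≤ i ≤ 6) be the placements that put person i in their forbidden rack. Any j of these fix j positions, leaving (8−j)! ways to fill the rest, and there are C(6,j) ways to pick which j.
By inclusion–exclusion, the number of valid placements is Σ_{j=0}^{6} (−1)^j C(6,j)·(8−j)!.
Computing: 40320 − 30240 + 10800 − 2400 + 360 − 36 + 2 = 18806.

18806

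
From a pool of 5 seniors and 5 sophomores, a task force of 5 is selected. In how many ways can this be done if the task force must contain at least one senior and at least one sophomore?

250

With no constraint there are C(10,5) = 252 possible selections.
Subtract selections that omit an entire group: no seniors → C(5,5) = 1; no sophomores → C(5,5) = 1.
Both groups omitted at once is impossible, so 252 − 2 = 250.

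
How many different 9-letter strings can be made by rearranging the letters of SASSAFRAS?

2520

Letter multiplicities in SASSAFRAS: A×3, F×1, R×1, S×4.
Dividing 9! = 362880 by 4!·3! = 144 for the repeated letters gives 2520.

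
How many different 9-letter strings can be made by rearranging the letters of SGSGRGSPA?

10080

SGSGRGSPA has 9 letters with G appearing 3 times and S appearing 3 times.
Dividing 9! = 362880 by 3!·3! = 36 for the repeated letters gives 10080.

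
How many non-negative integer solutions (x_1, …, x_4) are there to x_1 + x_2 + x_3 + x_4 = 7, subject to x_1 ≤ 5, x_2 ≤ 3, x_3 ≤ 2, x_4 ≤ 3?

Ignoring the caps, the number of non-negative solutions to x_1+…+x_4 = 7 is C(10,3) = 120.
Subtract solutions that violate a single cap (substitute x_i' = x_i − (cap_i+1)): x_1 ≥ 6 gives C(4,3) = 4; x_2 ≥ 4 gives C(6,3) = 20; x_3 ≥ 3 gives C(7,3) = 35; x_4 ≥ 4 gives C(6,3) = 20. Together 79.
Add back pairs where two caps are both exceeded: 0 + 0 + 0 + 1 + 0 + 1 = 2.
By inclusion–exclusion the count is 120 − 79 + 2 = 43.

43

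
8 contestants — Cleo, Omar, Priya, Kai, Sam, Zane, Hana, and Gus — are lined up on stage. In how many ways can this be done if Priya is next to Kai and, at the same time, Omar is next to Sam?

2880

Treat {Priya,Kai} as one block (2 orders) and {Omar,Sam} as another (2 orders).
That leaves 6 units to arrange: 2 × 2 × 6! = 4 × 720 = 2880.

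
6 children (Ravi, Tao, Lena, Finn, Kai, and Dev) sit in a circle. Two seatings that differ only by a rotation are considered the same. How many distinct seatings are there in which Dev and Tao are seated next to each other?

48

Glue Dev and Tao into a block (2 internal orders). Seating 5 units around a circle gives (4)! arrangements.
So 2 × (4)! = 2 × 24 = 48.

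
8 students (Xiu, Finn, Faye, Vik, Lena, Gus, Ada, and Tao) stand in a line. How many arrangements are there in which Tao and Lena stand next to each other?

10080

Glue Tao and Lena into one block (2 internal orders), leaving 7 units to arrange in a row.
So the count is 2·(7)! = 10080.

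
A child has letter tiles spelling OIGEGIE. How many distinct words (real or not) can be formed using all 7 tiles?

630

OIGEGIE has 7 letters with E appearing twice, G appearing twice, and I appearing twice.
Dividing 7! = 5040 by 2!·2!·2! = 8 for the repeated letters gives 630.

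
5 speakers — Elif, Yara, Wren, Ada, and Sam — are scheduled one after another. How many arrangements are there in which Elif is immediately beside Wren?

48

Treat {Elif, Wren} as a single unit. There are 4 units to order, and the pair itself can be ordered 2 ways.
So the count is 2·(4)! = 48.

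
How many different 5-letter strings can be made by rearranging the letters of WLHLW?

Letter multiplicities in WLHLW: H×1, L×2, W×2.
So there are 5! / (2!·2!) = 30 distinguishable arrangements.

30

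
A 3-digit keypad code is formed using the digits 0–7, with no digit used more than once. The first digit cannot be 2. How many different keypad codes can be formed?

294

The first digit has 8−1 = 7 choices (anything except 2).
The remaining 2 digits are filled from the other 7 symbols without repetition: 7 × 6 = 42.
Total: 7 × 42 = 294.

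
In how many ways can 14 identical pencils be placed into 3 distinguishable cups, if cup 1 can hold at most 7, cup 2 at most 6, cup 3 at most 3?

By stars and bars, unrestricted non-negative solutions to x_1+…+x_3 = 14 number C(14+2,2) = 120.
Subtract solutions that violate a single cap (substitute x_i' = x_i − (cap_i+1)): x_1 ≥ 8 gives C(8,2) = 28; x_2 ≥ 7 gives C(9,2) = 36; x_3 ≥ 4 gives C(12,2) = 66. Together 130.
Add back pairs where two caps are both exceeded: 0 + 6 + 10 = 16.
By inclusion–exclusion the count is 120 − 130 + 16 = 6.

6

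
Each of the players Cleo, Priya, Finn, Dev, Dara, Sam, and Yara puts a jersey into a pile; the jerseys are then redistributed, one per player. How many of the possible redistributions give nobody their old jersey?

1854

Let Aᵢ be the assignments in which player i gets their old jersey. We want the size of the complement of A₁∪…∪A_7.
By inclusion–exclusion this is Σ_{j=0}^{7} (−1)^j C(7,j)·(7−j)!.
Computing: 5040 − 5040 + 2520 − 840 + 210 − 42 + 7 − 1 = 1854.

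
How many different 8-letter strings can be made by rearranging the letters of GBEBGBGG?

280

Letter multiplicities in GBEBGBGG: B×3, E×1, G×4.
Dividing 8! = 40320 by 4!·3! = 144 for the repeated letters gives 280.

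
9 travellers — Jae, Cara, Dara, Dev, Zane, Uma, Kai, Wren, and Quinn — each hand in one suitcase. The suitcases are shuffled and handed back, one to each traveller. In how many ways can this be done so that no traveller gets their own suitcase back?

This is the derangement count D_9: permutations of 9 items with no fixed point.
By inclusion–exclusion this is Σ_{j=0}^{9} (−1)^j C(9,j)·(9−j)!.
Computing: 362880 − 362880 + 181440 − 60480 + 15120 − 3024 + 504 − 72 + 9 − 1 = 133496.

133496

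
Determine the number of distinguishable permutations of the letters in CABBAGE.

CABBAGE has 7 letters with A appearing twice and B appearing twice.
Dividing 7! = 5040 by 2!·2! = 4 for the repeated letters gives 1260.

1260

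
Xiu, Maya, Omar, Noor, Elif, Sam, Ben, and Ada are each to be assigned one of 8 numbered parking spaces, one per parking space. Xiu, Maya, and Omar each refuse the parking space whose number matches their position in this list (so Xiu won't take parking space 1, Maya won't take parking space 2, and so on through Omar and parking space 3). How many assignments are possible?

Let Aᵢ (for i ∈ {1, 2, 3}) be the placements that put person i in their forbidden parking space. Any j of these fix j positions, leaving (8−j)! ways to fill the rest, and there are C(3,j) ways to pick which j.
By inclusion–exclusion, the number of valid placements is Σ_{j=0}^{3} (−1)^j C(3,j)·(8−j)!.
Computing: 40320 − 15120 + 2160 − 120 = 27240.

27240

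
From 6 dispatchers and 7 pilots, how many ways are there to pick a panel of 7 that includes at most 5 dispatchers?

Split by how many dispatchers are chosen (0 through 5).
Sum: C(6,0)·C(7,7) + C(6,1)·C(7,6) + C(6,2)·C(7,5) + C(6,3)·C(7,4) + C(6,4)·C(7,3) + C(6,5)·C(7,2) = 1 + 42 + 315 + 700 + 525 + 126 = 1709.

1709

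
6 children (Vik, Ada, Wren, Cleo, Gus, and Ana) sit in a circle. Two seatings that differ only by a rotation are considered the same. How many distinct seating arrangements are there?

120

Seat Vik anywhere (absorbing the rotational symmetry), then permute the other 5: (5)! = 120.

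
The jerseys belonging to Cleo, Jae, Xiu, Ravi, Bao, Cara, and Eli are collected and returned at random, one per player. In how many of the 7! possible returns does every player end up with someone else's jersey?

This is the derangement count D_7: permutations of 7 items with no fixed point.
By inclusion–exclusion this is Σ_{j=0}^{7} (−1)^j C(7,j)·(7−j)!.
Computing: 5040 − 5040 + 2520 − 840 + 210 − 42 + 7 − 1 = 1854.

1854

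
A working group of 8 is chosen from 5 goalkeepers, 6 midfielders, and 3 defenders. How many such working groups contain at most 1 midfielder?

Split by how many midfielders are chosen (0 through 1).
Sum: C(6,0)·C(8,8) + C(6,1)·C(8,7) = 1 + 48 = 49.

49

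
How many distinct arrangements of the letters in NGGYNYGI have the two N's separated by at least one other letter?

1260

There are 8!/(3!·2!·2!) = 1680 arrangements of NGGYNYGI in total.
Arrangements with the N's together: treat NN as one letter, giving (7)!/(3!·2!) = 420.
Hence 1680 − 420 = 1260.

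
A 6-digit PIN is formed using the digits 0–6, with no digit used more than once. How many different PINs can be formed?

5040

This is a permutation of 6 out of 7: P(7,6) = 7!/1!.
7 × 6 × 5 × 4 × 3 × 2 = 5040.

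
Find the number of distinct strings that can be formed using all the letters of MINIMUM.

420

Letter multiplicities in MINIMUM: I×2, M×3, N×1, U×1.
The number of distinct arrangements is 7!/(3!·2!) = 5040/12 = 420.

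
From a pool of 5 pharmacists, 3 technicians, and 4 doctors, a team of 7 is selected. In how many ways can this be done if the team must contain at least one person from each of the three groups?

747

Total 7-person selections from all 12: C(12,7) = 792.
Selections missing a whole group: no pharmacists → C(7,7) = 1; no technicians → C(9,7) = 36; no doctors → C(8,7) = 8.
Add back selections omitting two groups (i.e. drawn from a single group): C(5,7) + C(3,7) + C(4,7) = 0.
By inclusion–exclusion: 792 − 45 + 0 = 747.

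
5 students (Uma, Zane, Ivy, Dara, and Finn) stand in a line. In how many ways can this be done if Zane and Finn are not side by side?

There are 5! = 120 arrangements in all. If Zane and Finn are adjacent, merging them into one block gives 2·(4)! = 48 arrangements.
Complementary counting: 120 − 48 = 72.

72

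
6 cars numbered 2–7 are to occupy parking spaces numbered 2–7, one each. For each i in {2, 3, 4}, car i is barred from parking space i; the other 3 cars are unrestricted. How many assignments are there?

426

Let Aᵢ (for i ∈ {2, 3, 4}) be the placements that put car i in its forbidden parking space. Any j of these fix j positions, leaving (6−j)! ways to fill the rest, and there are C(3,j) ways to pick which j.
By inclusion–exclusion, the number of valid placements is Σ_{j=0}^{3} (−1)^j C(3,j)·(6−j)!.
Computing: 720 − 360 + 72 − 6 = 426.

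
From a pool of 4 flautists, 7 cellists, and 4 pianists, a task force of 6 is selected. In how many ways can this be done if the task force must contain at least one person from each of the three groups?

Total 6-person selections from all 15: C(15,6) = 5005.
Subtract selections that omit an entire group: no flautists → C(11,6) = 462; no cellists → C(8,6) = 28; no pianists → C(11,6) = 462.
Add back selections omitting two groups (i.e. drawn from a single group): C(4,6) + C(7,6) + C(4,6) = 7.
By inclusion–exclusion: 5005 − 952 + 7 = 4060.

4060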